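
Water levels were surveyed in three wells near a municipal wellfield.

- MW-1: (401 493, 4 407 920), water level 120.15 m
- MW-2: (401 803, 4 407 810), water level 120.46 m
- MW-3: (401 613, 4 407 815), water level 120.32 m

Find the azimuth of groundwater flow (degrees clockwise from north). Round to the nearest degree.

318°

With h = a·x + b·y + c and MW-1 as origin, the differences give:
  310·a + (-110)·b = +0.31
  120·a + (-105)·b = +0.17
Eliminate b (×(-105) and ×(-110), subtract): -19350·a = -13.850 → a = ∂h/∂x = +0.0007158
Back-substitute: b = ∂h/∂y = -0.0008010.
Flow direction (−∇h) has components (-0.0007158 E, +0.0008010 N).
Azimuth = atan2(E, N) = atan2(-0.0007158, +0.0008010) = 318.2° ≈ 318°.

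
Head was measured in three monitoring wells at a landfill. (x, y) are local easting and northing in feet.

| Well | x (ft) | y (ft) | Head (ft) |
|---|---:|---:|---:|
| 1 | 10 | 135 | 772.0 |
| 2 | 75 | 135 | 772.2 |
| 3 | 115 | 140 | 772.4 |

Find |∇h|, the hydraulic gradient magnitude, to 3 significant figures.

Differences from 1: to 2 (Δx, Δy, Δh) = (65, 0, +0.2); to 3 = (105, 5, +0.4).
Determinant of the coordinate differences = 65·5 − 105·0 = 325.
∂h/∂x = [(+0.2)·5 − (+0.4)·0] / 325 = +0.003077
∂h/∂y = [65·(+0.4) − 105·(+0.2)] / 325 = +0.01538
|∇h| = √(0.003077² + 0.01538²) = 0.01568

0.0157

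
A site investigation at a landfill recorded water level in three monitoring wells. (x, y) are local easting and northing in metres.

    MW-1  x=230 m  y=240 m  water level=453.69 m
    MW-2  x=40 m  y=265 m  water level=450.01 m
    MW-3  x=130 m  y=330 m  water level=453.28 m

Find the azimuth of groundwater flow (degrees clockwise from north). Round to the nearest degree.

Three-point gradient (reference MW-1): Δ to MW-2 = (-190, 25, -3.68), Δ to MW-3 = (-100, 90, -0.41).
∂h/∂x = +0.02198, ∂h/∂y = +0.01987 (det = -14600).
Flow direction (−∇h) has components (-0.02198 E, -0.01987 N).
Azimuth = atan2(E, N) = atan2(-0.02198, -0.01987) = 227.9° ≈ 228°.

228°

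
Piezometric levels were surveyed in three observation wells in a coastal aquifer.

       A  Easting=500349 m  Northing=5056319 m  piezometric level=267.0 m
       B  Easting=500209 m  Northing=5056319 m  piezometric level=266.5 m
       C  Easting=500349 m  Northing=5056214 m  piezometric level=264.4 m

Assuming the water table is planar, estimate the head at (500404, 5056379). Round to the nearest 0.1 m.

268.7 m

∂h/∂x = (266.5 − 267.0) / (500209 − 500349) = +0.003571
∂h/∂y = (264.4 − 267.0) / (5056214 − 5056319) = +0.02476
h(500404, 5056379) = 267.0 + (+0.003571)·(55) + (+0.02476)·(60) = 267.0 +0.196 +1.486 = 268.682 m.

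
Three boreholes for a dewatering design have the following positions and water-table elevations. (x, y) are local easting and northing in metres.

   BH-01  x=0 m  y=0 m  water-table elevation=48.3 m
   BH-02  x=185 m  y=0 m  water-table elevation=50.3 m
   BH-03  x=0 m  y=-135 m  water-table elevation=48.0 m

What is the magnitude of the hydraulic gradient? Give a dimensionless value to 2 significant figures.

0.011

∂h/∂x = (50.3 − 48.3) / (185 − 0) = +0.01081
∂h/∂y = (48.0 − 48.3) / (-135 − 0) = +0.002222
|∇h| = √(0.01081² + 0.002222²) = 0.01104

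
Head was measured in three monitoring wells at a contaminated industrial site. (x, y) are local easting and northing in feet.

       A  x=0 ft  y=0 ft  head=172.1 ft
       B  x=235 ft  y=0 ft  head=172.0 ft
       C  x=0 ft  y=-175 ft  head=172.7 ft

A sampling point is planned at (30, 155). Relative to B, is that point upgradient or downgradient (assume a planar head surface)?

∂h/∂x = (172.0 − 172.1) / (235 − 0) = -0.0004255
∂h/∂y = (172.7 − 172.1) / (-175 − 0) = -0.003429
Head at (30, 155) = 172.1 + (-0.0004255)·(30) + (-0.003429)·(155) = 171.56 ft.
That is lower than the 172.0 ft at B, so the point is downgradient.

downgradient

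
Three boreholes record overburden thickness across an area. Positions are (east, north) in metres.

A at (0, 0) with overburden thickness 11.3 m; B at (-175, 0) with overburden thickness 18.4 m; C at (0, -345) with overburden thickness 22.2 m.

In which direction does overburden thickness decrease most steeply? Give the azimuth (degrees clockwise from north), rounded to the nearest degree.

∂d/∂x = (18.4 − 11.3) / (-175 − 0) = -0.04057
∂d/∂y = (22.2 − 11.3) / (-345 − 0) = -0.03159
Steepest decrease is along −∇f: components (+0.04057 E, +0.03159 N).
Azimuth = atan2(+0.04057, +0.03159) = 52.1° ≈ 052°.

052°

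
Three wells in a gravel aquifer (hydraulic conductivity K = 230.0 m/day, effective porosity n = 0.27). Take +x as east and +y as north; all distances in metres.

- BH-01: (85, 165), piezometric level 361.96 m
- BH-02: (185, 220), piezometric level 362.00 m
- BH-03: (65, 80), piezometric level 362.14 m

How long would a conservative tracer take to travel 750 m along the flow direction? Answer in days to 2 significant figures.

280 days

With h = a·x + b·y + c and BH-01 as origin, the differences give:
  100·a + 55·b = +0.04
  (-20)·a + (-85)·b = +0.18
Eliminate b (×(-85) and ×55, subtract): -7400·a = -13.300 → a = ∂h/∂x = +0.001797
Back-substitute: b = ∂h/∂y = -0.002541.
|∇h| = √(0.001797² + -0.002541²) = 0.003112
Seepage velocity v = K·i/n = 230.0 × 0.003112 / 0.27 = 2.651 m/day.
t = 750 / 2.651 = 282.9 days.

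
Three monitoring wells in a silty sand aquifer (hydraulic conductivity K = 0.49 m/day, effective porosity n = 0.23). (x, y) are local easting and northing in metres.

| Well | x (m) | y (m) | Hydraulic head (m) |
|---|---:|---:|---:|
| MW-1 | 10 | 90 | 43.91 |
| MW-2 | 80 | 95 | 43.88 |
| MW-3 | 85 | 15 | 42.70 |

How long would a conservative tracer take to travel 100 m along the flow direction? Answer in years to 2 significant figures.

With h = a·x + b·y + c and MW-1 as origin, the differences give:
  70·a + 5·b = -0.03
  75·a + (-75)·b = -1.21
Eliminate b (×(-75) and ×5, subtract): -5625·a = 8.300 → a = ∂h/∂x = -0.001476
Back-substitute: b = ∂h/∂y = +0.01466.
|∇h| = √(-0.001476² + 0.01466²) = 0.01473
Seepage velocity v = K·i/n = 0.49 × 0.01473 / 0.23 = 0.03138 m/day.
t = 100 / 0.03138 = 3187 days = 8.73 years.

8.7 years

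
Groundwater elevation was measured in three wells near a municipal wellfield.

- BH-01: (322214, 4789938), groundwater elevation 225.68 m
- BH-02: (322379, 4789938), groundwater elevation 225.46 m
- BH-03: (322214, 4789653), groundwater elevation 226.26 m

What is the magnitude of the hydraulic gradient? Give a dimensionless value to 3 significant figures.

0.00243

∂h/∂x = (225.46 − 225.68) / (322379 − 322214) = -0.001333
∂h/∂y = (226.26 − 225.68) / (4789653 − 4789938) = -0.002035
|∇h| = √(-0.001333² + -0.002035²) = 0.002433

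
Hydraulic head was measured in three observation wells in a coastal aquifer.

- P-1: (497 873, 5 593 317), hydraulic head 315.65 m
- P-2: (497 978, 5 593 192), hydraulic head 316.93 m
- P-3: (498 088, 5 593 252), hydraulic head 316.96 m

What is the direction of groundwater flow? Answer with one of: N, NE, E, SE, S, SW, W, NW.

NW

Differences from P-1: to P-2 (Δx, Δy, Δh) = (105, -125, +1.28); to P-3 = (215, -65, +1.31).
Solve a·Δx + b·Δy = Δh: det = 105·(-65) − 215·(-125) = 20050.
∂h/∂x = [(+1.28)·(-65) − (+1.31)·(-125)] / 20050 = +0.004017
∂h/∂y = [105·(+1.31) − 215·(+1.28)] / 20050 = -0.006865
Flow = −∇h = (-0.004017 east, +0.006865 north), which points northwest.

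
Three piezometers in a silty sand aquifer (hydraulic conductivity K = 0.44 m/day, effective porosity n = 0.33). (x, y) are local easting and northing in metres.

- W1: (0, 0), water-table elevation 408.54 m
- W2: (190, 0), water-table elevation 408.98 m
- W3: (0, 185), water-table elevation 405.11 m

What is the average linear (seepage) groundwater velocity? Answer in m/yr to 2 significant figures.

9.1 m/yr

∂h/∂x = (408.98 − 408.54) / (190 − 0) = +0.002316
∂h/∂y = (405.11 − 408.54) / (185 − 0) = -0.01854
|∇h| = √(0.002316² + -0.01854²) = 0.01868
Seepage velocity v = K·i/n = 0.44 × 0.01868 / 0.33 = 0.02491 m/day = 9.098 m/yr.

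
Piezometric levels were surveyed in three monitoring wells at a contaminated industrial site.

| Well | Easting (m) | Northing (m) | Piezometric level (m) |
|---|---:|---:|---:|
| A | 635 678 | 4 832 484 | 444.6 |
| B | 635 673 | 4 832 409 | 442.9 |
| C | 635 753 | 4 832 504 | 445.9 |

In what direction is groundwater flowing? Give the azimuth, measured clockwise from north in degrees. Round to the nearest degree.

With h = a·x + b·y + c and A as origin, the differences give:
  (-5)·a + (-75)·b = -1.7
  75·a + 20·b = +1.3
Eliminate b (×20 and ×(-75), subtract): 5525·a = 63.50 → a = ∂h/∂x = +0.01149
Back-substitute: b = ∂h/∂y = +0.02190.
Flow direction (−∇h) has components (-0.01149 E, -0.02190 N).
Azimuth = atan2(E, N) = atan2(-0.01149, -0.02190) = 207.7° ≈ 208°.

208°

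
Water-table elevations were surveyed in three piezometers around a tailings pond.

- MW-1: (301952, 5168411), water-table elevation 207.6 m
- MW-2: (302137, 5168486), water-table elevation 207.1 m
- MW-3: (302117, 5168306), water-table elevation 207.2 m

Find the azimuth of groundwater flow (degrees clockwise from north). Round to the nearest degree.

084°

Taking MW-1 as reference: MW-2−MW-1 = (185, 75, -0.5); MW-3−MW-1 = (165, -105, -0.4).
Solve a·Δx + b·Δy = Δh: det = 185·(-105) − 165·75 = -31800.
∂h/∂x = [(-0.5)·(-105) − (-0.4)·75] / -31800 = -0.002594
∂h/∂y = [185·(-0.4) − 165·(-0.5)] / -31800 = -0.0002673
Flow direction (−∇h) has components (+0.002594 E, +0.0002673 N).
Azimuth = atan2(E, N) = atan2(+0.002594, +0.0002673) = 84.1° ≈ 084°.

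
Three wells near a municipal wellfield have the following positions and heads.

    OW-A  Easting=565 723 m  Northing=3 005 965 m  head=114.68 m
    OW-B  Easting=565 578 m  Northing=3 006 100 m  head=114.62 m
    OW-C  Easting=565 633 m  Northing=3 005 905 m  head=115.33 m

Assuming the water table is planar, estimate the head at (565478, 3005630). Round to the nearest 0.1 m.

117.3 m

Differences from OW-A: to OW-B (Δx, Δy, Δh) = (-145, 135, -0.06); to OW-C = (-90, -60, +0.65).
Determinant of the coordinate differences = (-145)·(-60) − (-90)·135 = 20850.
∂h/∂x = [(-0.06)·(-60) − (+0.65)·135] / 20850 = -0.004036
∂h/∂y = [(-145)·(+0.65) − (-90)·(-0.06)] / 20850 = -0.004779
h(565478, 3005630) = 114.68 + (-0.004036)·(-245) + (-0.004779)·(-335) = 114.68 +0.989 +1.601 = 117.270 m.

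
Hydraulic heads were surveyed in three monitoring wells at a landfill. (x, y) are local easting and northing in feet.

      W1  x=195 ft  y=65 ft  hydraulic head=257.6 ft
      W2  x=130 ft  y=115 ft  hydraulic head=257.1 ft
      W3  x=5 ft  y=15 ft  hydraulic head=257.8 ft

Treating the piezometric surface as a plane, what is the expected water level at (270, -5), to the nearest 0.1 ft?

Taking W1 as reference: W2−W1 = (-65, 50, -0.5); W3−W1 = (-190, -50, +0.2).
Determinant of the coordinate differences = (-65)·(-50) − (-190)·50 = 12750.
∂h/∂x = [(-0.5)·(-50) − (+0.2)·50] / 12750 = +0.001176
∂h/∂y = [(-65)·(+0.2) − (-190)·(-0.5)] / 12750 = -0.008471
h(270, -5) = 257.6 + (+0.001176)·(75) + (-0.008471)·(-70) = 257.6 +0.088 +0.593 = 258.281 ft.

258.3 ft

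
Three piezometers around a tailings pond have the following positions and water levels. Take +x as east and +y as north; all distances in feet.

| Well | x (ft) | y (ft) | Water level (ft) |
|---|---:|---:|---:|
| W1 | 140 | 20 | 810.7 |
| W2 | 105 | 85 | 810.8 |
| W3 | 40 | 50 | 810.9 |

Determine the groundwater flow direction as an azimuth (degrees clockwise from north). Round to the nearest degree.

107°

Taking W1 as reference: W2−W1 = (-35, 65, +0.1); W3−W1 = (-100, 30, +0.2).
Solve a·Δx + b·Δy = Δh: det = (-35)·30 − (-100)·65 = 5450.
∂h/∂x = [(+0.1)·30 − (+0.2)·65] / 5450 = -0.001835
∂h/∂y = [(-35)·(+0.2) − (-100)·(+0.1)] / 5450 = +0.0005505
Flow direction (−∇h) has components (+0.001835 E, -0.0005505 N).
Azimuth = atan2(E, N) = atan2(+0.001835, -0.0005505) = 106.7° ≈ 107°.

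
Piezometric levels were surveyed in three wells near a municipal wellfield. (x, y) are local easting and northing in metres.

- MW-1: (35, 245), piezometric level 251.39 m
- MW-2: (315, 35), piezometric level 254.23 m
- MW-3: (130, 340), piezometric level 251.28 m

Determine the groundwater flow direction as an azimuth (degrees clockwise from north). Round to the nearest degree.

321°

Differences from MW-1: to MW-2 (Δx, Δy, Δh) = (280, -210, +2.84); to MW-3 = (95, 95, -0.11).
Solve a·Δx + b·Δy = Δh: det = 280·95 − 95·(-210) = 46550.
∂h/∂x = [(+2.84)·95 − (-0.11)·(-210)] / 46550 = +0.005300
∂h/∂y = [280·(-0.11) − 95·(+2.84)] / 46550 = -0.006458
Flow direction (−∇h) has components (-0.005300 E, +0.006458 N).
Azimuth = atan2(E, N) = atan2(-0.005300, +0.006458) = 320.6° ≈ 321°.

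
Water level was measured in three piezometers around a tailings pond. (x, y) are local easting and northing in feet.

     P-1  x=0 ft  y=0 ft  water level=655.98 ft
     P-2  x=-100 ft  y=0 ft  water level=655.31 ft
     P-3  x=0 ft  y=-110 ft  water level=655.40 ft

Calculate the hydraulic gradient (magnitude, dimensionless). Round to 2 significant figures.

∂h/∂x = (655.31 − 655.98) / (-100 − 0) = +0.006700
∂h/∂y = (655.40 − 655.98) / (-110 − 0) = +0.005273
|∇h| = √(0.006700² + 0.005273²) = 0.008526

0.0085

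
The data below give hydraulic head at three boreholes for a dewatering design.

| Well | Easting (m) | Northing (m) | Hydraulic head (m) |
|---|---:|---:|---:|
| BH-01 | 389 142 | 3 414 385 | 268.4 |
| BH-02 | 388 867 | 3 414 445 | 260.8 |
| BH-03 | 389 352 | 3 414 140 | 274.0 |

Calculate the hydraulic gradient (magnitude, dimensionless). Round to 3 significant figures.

0.0279

Taking BH-01 as reference: BH-02−BH-01 = (-275, 60, -7.6); BH-03−BH-01 = (210, -245, +5.6).
Solve a·Δx + b·Δy = Δh: det = (-275)·(-245) − 210·60 = 54775.
∂h/∂x = [(-7.6)·(-245) − (+5.6)·60] / 54775 = +0.02786
∂h/∂y = [(-275)·(+5.6) − 210·(-7.6)] / 54775 = +0.001022
|∇h| = √(0.02786² + 0.001022²) = 0.02788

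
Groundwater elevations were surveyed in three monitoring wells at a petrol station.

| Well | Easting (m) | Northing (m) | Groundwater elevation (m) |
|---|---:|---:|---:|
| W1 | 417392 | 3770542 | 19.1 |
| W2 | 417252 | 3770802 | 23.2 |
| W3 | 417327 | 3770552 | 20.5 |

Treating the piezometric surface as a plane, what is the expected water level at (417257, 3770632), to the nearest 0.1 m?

22.3 m

Differences from W1: to W2 (Δx, Δy, Δh) = (-140, 260, +4.1); to W3 = (-65, 10, +1.4).
Determinant of the coordinate differences = (-140)·10 − (-65)·260 = 15500.
∂h/∂x = [(+4.1)·10 − (+1.4)·260] / 15500 = -0.02084
∂h/∂y = [(-140)·(+1.4) − (-65)·(+4.1)] / 15500 = +0.004548
h(417257, 3770632) = 19.1 + (-0.02084)·(-135) + (+0.004548)·(90) = 19.1 +2.813 +0.409 = 22.323 m.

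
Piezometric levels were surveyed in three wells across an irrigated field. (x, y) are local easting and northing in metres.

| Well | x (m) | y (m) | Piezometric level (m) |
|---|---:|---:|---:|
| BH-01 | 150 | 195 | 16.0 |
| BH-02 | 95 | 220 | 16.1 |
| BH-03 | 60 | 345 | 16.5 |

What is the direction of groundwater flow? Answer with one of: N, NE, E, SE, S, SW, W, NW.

Differences from BH-01: to BH-02 (Δx, Δy, Δh) = (-55, 25, +0.1); to BH-03 = (-90, 150, +0.5).
Determinant of the coordinate differences = (-55)·150 − (-90)·25 = -6000.
∂h/∂x = [(+0.1)·150 − (+0.5)·25] / -6000 = -0.0004167
∂h/∂y = [(-55)·(+0.5) − (-90)·(+0.1)] / -6000 = +0.003083
Flow = −∇h = (+0.0004167 east, -0.003083 north), which points south.

S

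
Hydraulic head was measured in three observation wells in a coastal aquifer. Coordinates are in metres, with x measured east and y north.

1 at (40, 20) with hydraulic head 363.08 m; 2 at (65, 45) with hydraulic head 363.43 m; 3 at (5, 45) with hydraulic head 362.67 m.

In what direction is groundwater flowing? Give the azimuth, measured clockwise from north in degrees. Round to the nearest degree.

Differences from 1: to 2 (Δx, Δy, Δh) = (25, 25, +0.35); to 3 = (-35, 25, -0.41).
Determinant of the coordinate differences = 25·25 − (-35)·25 = 1500.
∂h/∂x = [(+0.35)·25 − (-0.41)·25] / 1500 = +0.01267
∂h/∂y = [25·(-0.41) − (-35)·(+0.35)] / 1500 = +0.001333
Flow direction (−∇h) has components (-0.01267 E, -0.001333 N).
Azimuth = atan2(E, N) = atan2(-0.01267, -0.001333) = 264.0° ≈ 264°.

264°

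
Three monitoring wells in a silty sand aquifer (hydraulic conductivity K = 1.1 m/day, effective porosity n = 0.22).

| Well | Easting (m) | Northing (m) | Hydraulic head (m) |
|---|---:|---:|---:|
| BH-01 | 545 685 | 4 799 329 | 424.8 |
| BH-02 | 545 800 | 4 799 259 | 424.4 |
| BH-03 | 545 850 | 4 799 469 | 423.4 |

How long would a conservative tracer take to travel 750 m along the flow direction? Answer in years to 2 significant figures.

63 years

Differences from BH-01: to BH-02 (Δx, Δy, Δh) = (115, -70, -0.4); to BH-03 = (165, 140, -1.4).
Determinant of the coordinate differences = 115·140 − 165·(-70) = 27650.
∂h/∂x = [(-0.4)·140 − (-1.4)·(-70)] / 27650 = -0.005570
∂h/∂y = [115·(-1.4) − 165·(-0.4)] / 27650 = -0.003436
|∇h| = √(-0.005570² + -0.003436²) = 0.006545
Seepage velocity v = K·i/n = 1.1 × 0.006545 / 0.22 = 0.03272 m/day.
t = 750 / 0.03272 = 2.292e+04 days = 62.8 years.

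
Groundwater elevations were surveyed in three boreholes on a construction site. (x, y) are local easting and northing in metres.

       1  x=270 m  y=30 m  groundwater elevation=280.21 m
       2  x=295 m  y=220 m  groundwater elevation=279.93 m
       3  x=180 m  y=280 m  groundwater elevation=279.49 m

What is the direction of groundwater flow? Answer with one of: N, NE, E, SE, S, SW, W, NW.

Taking 1 as reference: 2−1 = (25, 190, -0.28); 3−1 = (-90, 250, -0.72).
Solve a·Δx + b·Δy = Δh: det = 25·250 − (-90)·190 = 23350.
∂h/∂x = [(-0.28)·250 − (-0.72)·190] / 23350 = +0.002861
∂h/∂y = [25·(-0.72) − (-90)·(-0.28)] / 23350 = -0.001850
Flow = −∇h = (-0.002861 east, +0.001850 north), which points northwest.

NW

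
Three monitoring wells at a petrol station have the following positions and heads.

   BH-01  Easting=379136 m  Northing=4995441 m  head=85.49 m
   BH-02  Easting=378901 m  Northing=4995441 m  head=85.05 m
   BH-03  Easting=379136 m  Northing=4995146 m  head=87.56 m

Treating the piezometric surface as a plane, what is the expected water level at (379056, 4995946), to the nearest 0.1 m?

∂h/∂x = (85.05 − 85.49) / (378901 − 379136) = +0.001872
∂h/∂y = (87.56 − 85.49) / (4995146 − 4995441) = -0.007017
h(379056, 4995946) = 85.49 + (+0.001872)·(-80) + (-0.007017)·(505) = 85.49 -0.150 -3.544 = 81.797 m.

81.8 m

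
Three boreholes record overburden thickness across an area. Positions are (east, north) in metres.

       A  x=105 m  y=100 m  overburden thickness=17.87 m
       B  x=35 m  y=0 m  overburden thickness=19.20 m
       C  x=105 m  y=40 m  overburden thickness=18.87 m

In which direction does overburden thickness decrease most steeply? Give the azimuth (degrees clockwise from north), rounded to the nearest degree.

344°

Differences from A: to B (Δx, Δy, Δh) = (-70, -100, +1.33); to C = (0, -60, +1.00).
Determinant of the coordinate differences = (-70)·(-60) − 0·(-100) = 4200.
∂d/∂x = [(+1.33)·(-60) − (+1.00)·(-100)] / 4200 = +0.004810
∂d/∂y = [(-70)·(+1.00) − 0·(+1.33)] / 4200 = -0.01667
Steepest decrease is along −∇f: components (-0.004810 E, +0.01667 N).
Azimuth = atan2(-0.004810, +0.01667) = 343.9° ≈ 344°.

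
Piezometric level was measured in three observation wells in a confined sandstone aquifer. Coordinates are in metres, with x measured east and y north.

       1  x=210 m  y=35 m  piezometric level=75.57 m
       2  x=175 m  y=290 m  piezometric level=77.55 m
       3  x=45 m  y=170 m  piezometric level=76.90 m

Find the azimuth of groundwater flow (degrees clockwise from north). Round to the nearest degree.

Three-point gradient (reference 1): Δ to 2 = (-35, 255, +1.98), Δ to 3 = (-165, 135, +1.33).
∂h/∂x = -0.001924, ∂h/∂y = +0.007501 (det = 37350).
Flow direction (−∇h) has components (+0.001924 E, -0.007501 N).
Azimuth = atan2(E, N) = atan2(+0.001924, -0.007501) = 165.6° ≈ 166°.

166°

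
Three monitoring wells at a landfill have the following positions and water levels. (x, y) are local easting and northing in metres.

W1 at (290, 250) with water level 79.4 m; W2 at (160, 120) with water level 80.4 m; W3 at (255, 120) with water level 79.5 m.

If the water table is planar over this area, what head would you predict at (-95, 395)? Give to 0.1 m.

83.3 m

Differences from W1: to W2 (Δx, Δy, Δh) = (-130, -130, +1.0); to W3 = (-35, -130, +0.1).
Solve a·Δx + b·Δy = Δh: det = (-130)·(-130) − (-35)·(-130) = 12350.
∂h/∂x = [(+1.0)·(-130) − (+0.1)·(-130)] / 12350 = -0.009474
∂h/∂y = [(-130)·(+0.1) − (-35)·(+1.0)] / 12350 = +0.001781
h(-95, 395) = 79.4 + (-0.009474)·(-385) + (+0.001781)·(145) = 79.4 +3.647 +0.258 = 83.306 m.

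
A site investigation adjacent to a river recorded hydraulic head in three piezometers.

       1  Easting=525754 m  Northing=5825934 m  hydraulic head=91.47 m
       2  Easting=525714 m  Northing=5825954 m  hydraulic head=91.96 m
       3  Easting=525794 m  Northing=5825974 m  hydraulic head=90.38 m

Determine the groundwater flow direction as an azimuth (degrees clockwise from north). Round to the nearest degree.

060°

Three-point gradient (reference 1): Δ to 2 = (-40, 20, +0.49), Δ to 3 = (40, 40, -1.09).
∂h/∂x = -0.01725, ∂h/∂y = -0.01000 (det = -2400).
Flow direction (−∇h) has components (+0.01725 E, +0.01000 N).
Azimuth = atan2(E, N) = atan2(+0.01725, +0.01000) = 59.9° ≈ 060°.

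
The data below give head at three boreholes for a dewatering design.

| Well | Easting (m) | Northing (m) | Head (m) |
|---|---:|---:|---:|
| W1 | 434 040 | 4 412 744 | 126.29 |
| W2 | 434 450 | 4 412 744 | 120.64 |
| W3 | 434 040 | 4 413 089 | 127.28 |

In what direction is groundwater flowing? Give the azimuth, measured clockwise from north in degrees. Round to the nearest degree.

102°

∂h/∂x = (120.64 − 126.29) / (434450 − 434040) = -0.01378
∂h/∂y = (127.28 − 126.29) / (4413089 − 4412744) = +0.002870
Flow direction (−∇h) has components (+0.01378 E, -0.002870 N).
Azimuth = atan2(E, N) = atan2(+0.01378, -0.002870) = 101.8° ≈ 102°.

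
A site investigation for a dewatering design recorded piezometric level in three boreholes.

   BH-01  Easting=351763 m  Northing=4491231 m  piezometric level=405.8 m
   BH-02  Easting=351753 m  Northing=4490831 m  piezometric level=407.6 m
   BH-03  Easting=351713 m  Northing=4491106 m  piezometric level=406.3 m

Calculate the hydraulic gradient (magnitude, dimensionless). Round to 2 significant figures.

0.0047

Differences from BH-01: to BH-02 (Δx, Δy, Δh) = (-10, -400, +1.8); to BH-03 = (-50, -125, +0.5).
Determinant of the coordinate differences = (-10)·(-125) − (-50)·(-400) = -18750.
∂h/∂x = [(+1.8)·(-125) − (+0.5)·(-400)] / -18750 = +0.001333
∂h/∂y = [(-10)·(+0.5) − (-50)·(+1.8)] / -18750 = -0.004533
|∇h| = √(0.001333² + -0.004533²) = 0.004725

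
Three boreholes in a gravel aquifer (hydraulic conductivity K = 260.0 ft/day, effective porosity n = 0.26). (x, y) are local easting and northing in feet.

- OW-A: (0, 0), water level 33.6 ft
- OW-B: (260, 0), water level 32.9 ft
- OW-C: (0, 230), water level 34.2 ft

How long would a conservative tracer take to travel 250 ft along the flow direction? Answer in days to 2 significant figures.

∂h/∂x = (32.9 − 33.6) / (260 − 0) = -0.002692
∂h/∂y = (34.2 − 33.6) / (230 − 0) = +0.002609
|∇h| = √(-0.002692² + 0.002609²) = 0.003749
Seepage velocity v = K·i/n = 260.0 × 0.003749 / 0.26 = 3.749 ft/day.
t = 250 / 3.749 = 66.68 days.

67 days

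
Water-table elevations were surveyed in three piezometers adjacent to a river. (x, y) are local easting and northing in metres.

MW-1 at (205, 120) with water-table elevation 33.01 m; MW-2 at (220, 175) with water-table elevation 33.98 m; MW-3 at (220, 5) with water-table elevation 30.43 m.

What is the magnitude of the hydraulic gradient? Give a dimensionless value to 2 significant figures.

Differences from MW-1: to MW-2 (Δx, Δy, Δh) = (15, 55, +0.97); to MW-3 = (15, -115, -2.58).
Determinant of the coordinate differences = 15·(-115) − 15·55 = -2550.
∂h/∂x = [(+0.97)·(-115) − (-2.58)·55] / -2550 = -0.01190
∂h/∂y = [15·(-2.58) − 15·(+0.97)] / -2550 = +0.02088
|∇h| = √(-0.01190² + 0.02088²) = 0.02403

0.024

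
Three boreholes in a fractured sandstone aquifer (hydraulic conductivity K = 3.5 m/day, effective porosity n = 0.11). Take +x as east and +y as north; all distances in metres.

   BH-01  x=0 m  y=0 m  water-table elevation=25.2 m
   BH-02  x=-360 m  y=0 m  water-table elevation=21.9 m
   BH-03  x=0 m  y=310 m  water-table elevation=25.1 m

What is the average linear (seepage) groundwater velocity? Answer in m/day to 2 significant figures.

0.29 m/day

∂h/∂x = (21.9 − 25.2) / (-360 − 0) = +0.009167
∂h/∂y = (25.1 − 25.2) / (310 − 0) = -0.0003226
|∇h| = √(0.009167² + -0.0003226²) = 0.009173
Seepage velocity v = K·i/n = 3.5 × 0.009173 / 0.11 = 0.2919 m/day.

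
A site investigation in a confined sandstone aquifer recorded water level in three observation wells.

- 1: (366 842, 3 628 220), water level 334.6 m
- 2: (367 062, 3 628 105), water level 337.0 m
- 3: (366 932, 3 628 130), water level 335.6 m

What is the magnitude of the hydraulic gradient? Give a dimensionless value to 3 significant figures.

With h = a·x + b·y + c and 1 as origin, the differences give:
  220·a + (-115)·b = +2.4
  90·a + (-90)·b = +1.0
Eliminate b (×(-90) and ×(-115), subtract): -9450·a = -101.00 → a = ∂h/∂x = +0.01069
Back-substitute: b = ∂h/∂y = -0.0004233.
|∇h| = √(0.01069² + -0.0004233²) = 0.0107

0.0107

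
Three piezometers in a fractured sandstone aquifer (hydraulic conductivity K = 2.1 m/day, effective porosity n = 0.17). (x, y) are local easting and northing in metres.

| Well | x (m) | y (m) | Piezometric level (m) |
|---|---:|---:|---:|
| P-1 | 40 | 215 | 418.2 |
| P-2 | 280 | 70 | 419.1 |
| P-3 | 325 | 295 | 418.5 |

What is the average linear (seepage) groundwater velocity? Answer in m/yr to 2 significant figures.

16 m/yr

With h = a·x + b·y + c and P-1 as origin, the differences give:
  240·a + (-145)·b = +0.9
  285·a + 80·b = +0.3
Eliminate b (×80 and ×(-145), subtract): 60525·a = 115.50 → a = ∂h/∂x = +0.001908
Back-substitute: b = ∂h/∂y = -0.003048.
|∇h| = √(0.001908² + -0.003048²) = 0.003596
Seepage velocity v = K·i/n = 2.1 × 0.003596 / 0.17 = 0.04442 m/day = 16.22 m/yr.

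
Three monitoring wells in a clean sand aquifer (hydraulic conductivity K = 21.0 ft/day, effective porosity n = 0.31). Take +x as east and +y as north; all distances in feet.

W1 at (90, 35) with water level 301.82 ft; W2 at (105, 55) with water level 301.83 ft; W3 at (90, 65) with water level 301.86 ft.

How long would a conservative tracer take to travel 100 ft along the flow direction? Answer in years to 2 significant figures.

2.3 years

With h = a·x + b·y + c and W1 as origin, the differences give:
  15·a + 20·b = +0.01
  0·a + 30·b = +0.04
Eliminate b (×30 and ×20, subtract): 450·a = -0.500 → a = ∂h/∂x = -0.001111
Back-substitute: b = ∂h/∂y = +0.001333.
|∇h| = √(-0.001111² + 0.001333²) = 0.001735
Seepage velocity v = K·i/n = 21.0 × 0.001735 / 0.31 = 0.1175 ft/day.
t = 100 / 0.1175 = 851.1 days = 2.33 years.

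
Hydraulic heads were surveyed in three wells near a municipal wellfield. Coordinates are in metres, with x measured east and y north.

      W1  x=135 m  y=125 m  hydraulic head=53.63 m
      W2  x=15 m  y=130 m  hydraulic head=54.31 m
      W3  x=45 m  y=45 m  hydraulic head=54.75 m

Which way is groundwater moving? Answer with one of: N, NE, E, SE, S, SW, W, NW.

Differences from W1: to W2 (Δx, Δy, Δh) = (-120, 5, +0.68); to W3 = (-90, -80, +1.12).
Determinant of the coordinate differences = (-120)·(-80) − (-90)·5 = 10050.
∂h/∂x = [(+0.68)·(-80) − (+1.12)·5] / 10050 = -0.005970
∂h/∂y = [(-120)·(+1.12) − (-90)·(+0.68)] / 10050 = -0.007284
Flow = −∇h = (+0.005970 east, +0.007284 north), which points northeast.

NE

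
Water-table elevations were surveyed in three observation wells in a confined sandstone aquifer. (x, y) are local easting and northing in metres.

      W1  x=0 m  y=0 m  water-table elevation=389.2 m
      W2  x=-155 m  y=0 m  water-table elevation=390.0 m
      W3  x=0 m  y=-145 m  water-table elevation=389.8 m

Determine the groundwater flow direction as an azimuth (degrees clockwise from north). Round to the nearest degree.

051°

∂h/∂x = (390.0 − 389.2) / (-155 − 0) = -0.005161
∂h/∂y = (389.8 − 389.2) / (-145 − 0) = -0.004138
Flow direction (−∇h) has components (+0.005161 E, +0.004138 N).
Azimuth = atan2(E, N) = atan2(+0.005161, +0.004138) = 51.3° ≈ 051°.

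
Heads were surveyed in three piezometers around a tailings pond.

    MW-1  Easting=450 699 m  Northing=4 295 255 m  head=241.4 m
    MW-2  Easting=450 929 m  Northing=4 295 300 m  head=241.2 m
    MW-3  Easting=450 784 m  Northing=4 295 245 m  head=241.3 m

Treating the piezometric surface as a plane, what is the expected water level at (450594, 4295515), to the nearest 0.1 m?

Taking MW-1 as reference: MW-2−MW-1 = (230, 45, -0.2); MW-3−MW-1 = (85, -10, -0.1).
Determinant of the coordinate differences = 230·(-10) − 85·45 = -6125.
∂h/∂x = [(-0.2)·(-10) − (-0.1)·45] / -6125 = -0.001061
∂h/∂y = [230·(-0.1) − 85·(-0.2)] / -6125 = +0.0009796
h(450594, 4295515) = 241.4 + (-0.001061)·(-105) + (+0.0009796)·(260) = 241.4 +0.111 +0.255 = 241.766 m.

241.8 m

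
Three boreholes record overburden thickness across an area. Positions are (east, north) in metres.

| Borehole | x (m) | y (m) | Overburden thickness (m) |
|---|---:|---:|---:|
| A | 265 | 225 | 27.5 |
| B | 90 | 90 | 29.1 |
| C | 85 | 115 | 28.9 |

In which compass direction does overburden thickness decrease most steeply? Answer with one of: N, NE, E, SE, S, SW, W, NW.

N

Differences from A: to B (Δx, Δy, Δh) = (-175, -135, +1.6); to C = (-180, -110, +1.4).
Determinant of the coordinate differences = (-175)·(-110) − (-180)·(-135) = -5050.
∂d/∂x = [(+1.6)·(-110) − (+1.4)·(-135)] / -5050 = -0.002574
∂d/∂y = [(-175)·(+1.4) − (-180)·(+1.6)] / -5050 = -0.008515
Steepest decrease is along −∇f = (+0.002574 E, +0.008515 N) → north.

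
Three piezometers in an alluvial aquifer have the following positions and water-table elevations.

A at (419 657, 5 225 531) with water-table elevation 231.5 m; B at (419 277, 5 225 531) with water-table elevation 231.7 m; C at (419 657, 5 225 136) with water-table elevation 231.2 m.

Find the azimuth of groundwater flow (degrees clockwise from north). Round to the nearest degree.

∂h/∂x = (231.7 − 231.5) / (419277 − 419657) = -0.0005263
∂h/∂y = (231.2 − 231.5) / (5225136 − 5225531) = +0.0007595
Flow direction (−∇h) has components (+0.0005263 E, -0.0007595 N).
Azimuth = atan2(E, N) = atan2(+0.0005263, -0.0007595) = 145.3° ≈ 145°.

145°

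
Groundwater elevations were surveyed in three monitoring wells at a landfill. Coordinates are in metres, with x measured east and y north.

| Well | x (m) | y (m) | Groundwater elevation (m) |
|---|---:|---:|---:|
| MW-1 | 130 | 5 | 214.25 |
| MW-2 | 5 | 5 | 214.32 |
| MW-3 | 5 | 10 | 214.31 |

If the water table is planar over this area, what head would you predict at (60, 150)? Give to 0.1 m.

With h = a·x + b·y + c and MW-1 as origin, the differences give:
  (-125)·a + 0·b = +0.07
  (-125)·a + 5·b = +0.06
Eliminate b (×5 and ×0, subtract): -625·a = 0.350 → a = ∂h/∂x = -0.0005600
Back-substitute: b = ∂h/∂y = -0.002000.
h(60, 150) = 214.25 + (-0.0005600)·(-70) + (-0.002000)·(145) = 214.25 +0.039 -0.290 = 213.999 m.

214.0 m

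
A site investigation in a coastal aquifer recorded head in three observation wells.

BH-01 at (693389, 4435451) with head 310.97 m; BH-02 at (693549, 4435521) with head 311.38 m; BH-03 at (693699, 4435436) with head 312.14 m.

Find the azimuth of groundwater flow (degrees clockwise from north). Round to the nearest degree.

304°

Differences from BH-01: to BH-02 (Δx, Δy, Δh) = (160, 70, +0.41); to BH-03 = (310, -15, +1.17).
Determinant of the coordinate differences = 160·(-15) − 310·70 = -24100.
∂h/∂x = [(+0.41)·(-15) − (+1.17)·70] / -24100 = +0.003654
∂h/∂y = [160·(+1.17) − 310·(+0.41)] / -24100 = -0.002494
Flow direction (−∇h) has components (-0.003654 E, +0.002494 N).
Azimuth = atan2(E, N) = atan2(-0.003654, +0.002494) = 304.3° ≈ 304°.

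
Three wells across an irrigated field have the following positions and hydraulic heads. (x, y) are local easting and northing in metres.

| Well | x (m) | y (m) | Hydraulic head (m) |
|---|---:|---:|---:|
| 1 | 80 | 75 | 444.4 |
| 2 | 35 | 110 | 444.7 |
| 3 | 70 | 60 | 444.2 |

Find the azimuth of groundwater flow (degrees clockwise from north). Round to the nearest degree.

192°

Taking 1 as reference: 2−1 = (-45, 35, +0.3); 3−1 = (-10, -15, -0.2).
Solve a·Δx + b·Δy = Δh: det = (-45)·(-15) − (-10)·35 = 1025.
∂h/∂x = [(+0.3)·(-15) − (-0.2)·35] / 1025 = +0.002439
∂h/∂y = [(-45)·(-0.2) − (-10)·(+0.3)] / 1025 = +0.01171
Flow direction (−∇h) has components (-0.002439 E, -0.01171 N).
Azimuth = atan2(E, N) = atan2(-0.002439, -0.01171) = 191.8° ≈ 192°.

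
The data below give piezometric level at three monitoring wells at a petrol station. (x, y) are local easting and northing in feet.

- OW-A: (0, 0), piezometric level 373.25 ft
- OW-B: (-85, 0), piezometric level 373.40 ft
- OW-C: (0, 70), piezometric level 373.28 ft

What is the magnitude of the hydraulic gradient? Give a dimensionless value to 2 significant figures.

0.0018

∂h/∂x = (373.40 − 373.25) / (-85 − 0) = -0.001765
∂h/∂y = (373.28 − 373.25) / (70 − 0) = +0.0004286
|∇h| = √(-0.001765² + 0.0004286²) = 0.001816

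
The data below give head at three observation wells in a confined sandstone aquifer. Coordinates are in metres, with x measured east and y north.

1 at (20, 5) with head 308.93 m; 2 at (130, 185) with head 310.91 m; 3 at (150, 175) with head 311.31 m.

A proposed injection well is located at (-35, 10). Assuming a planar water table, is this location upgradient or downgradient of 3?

downgradient

Taking 1 as reference: 2−1 = (110, 180, +1.98); 3−1 = (130, 170, +2.38).
Solve a·Δx + b·Δy = Δh: det = 110·170 − 130·180 = -4700.
∂h/∂x = [(+1.98)·170 − (+2.38)·180] / -4700 = +0.01953
∂h/∂y = [110·(+2.38) − 130·(+1.98)] / -4700 = -0.0009362
Head at (-35, 10) = 308.93 + (+0.01953)·(-55) + (-0.0009362)·(5) = 307.85 m.
That is lower than the 311.31 m at 3, so the point is downgradient.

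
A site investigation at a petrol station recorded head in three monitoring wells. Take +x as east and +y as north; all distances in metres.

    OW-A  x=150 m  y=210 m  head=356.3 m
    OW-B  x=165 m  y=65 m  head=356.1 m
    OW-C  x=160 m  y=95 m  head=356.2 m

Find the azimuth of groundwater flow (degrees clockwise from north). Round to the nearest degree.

087°

Taking OW-A as reference: OW-B−OW-A = (15, -145, -0.2); OW-C−OW-A = (10, -115, -0.1).
Solve a·Δx + b·Δy = Δh: det = 15·(-115) − 10·(-145) = -275.
∂h/∂x = [(-0.2)·(-115) − (-0.1)·(-145)] / -275 = -0.03091
∂h/∂y = [15·(-0.1) − 10·(-0.2)] / -275 = -0.001818
Flow direction (−∇h) has components (+0.03091 E, +0.001818 N).
Azimuth = atan2(E, N) = atan2(+0.03091, +0.001818) = 86.6° ≈ 087°.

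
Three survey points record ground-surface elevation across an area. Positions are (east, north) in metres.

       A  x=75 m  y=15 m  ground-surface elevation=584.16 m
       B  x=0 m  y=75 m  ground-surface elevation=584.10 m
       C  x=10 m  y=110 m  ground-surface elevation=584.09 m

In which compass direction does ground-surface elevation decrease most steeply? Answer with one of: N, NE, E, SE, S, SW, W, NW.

NW

Taking A as reference: B−A = (-75, 60, -0.06); C−A = (-65, 95, -0.07).
Solve a·Δx + b·Δy = Δz: det = (-75)·95 − (-65)·60 = -3225.
∂z/∂x = [(-0.06)·95 − (-0.07)·60] / -3225 = +0.0004651
∂z/∂y = [(-75)·(-0.07) − (-65)·(-0.06)] / -3225 = -0.0004186
Steepest decrease is along −∇f = (-0.0004651 E, +0.0004186 N) → northwest.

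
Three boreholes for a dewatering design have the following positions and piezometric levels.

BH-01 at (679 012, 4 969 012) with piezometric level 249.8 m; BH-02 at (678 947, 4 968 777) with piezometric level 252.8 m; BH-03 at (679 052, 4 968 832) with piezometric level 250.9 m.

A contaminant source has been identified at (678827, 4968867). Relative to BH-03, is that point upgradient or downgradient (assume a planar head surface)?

upgradient

Differences from BH-01: to BH-02 (Δx, Δy, Δh) = (-65, -235, +3.0); to BH-03 = (40, -180, +1.1).
Determinant of the coordinate differences = (-65)·(-180) − 40·(-235) = 21100.
∂h/∂x = [(+3.0)·(-180) − (+1.1)·(-235)] / 21100 = -0.01334
∂h/∂y = [(-65)·(+1.1) − 40·(+3.0)] / 21100 = -0.009076
Head at (678827, 4968867) = 249.8 + (-0.01334)·(-185) + (-0.009076)·(-145) = 253.58 m.
That is higher than the 250.9 m at BH-03, so the point is upgradient.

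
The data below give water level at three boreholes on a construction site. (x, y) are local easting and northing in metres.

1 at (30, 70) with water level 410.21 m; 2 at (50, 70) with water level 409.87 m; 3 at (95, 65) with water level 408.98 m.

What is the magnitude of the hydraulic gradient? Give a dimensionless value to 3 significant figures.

Taking 1 as reference: 2−1 = (20, 0, -0.34); 3−1 = (65, -5, -1.23).
Solve a·Δx + b·Δy = Δh: det = 20·(-5) − 65·0 = -100.
∂h/∂x = [(-0.34)·(-5) − (-1.23)·0] / -100 = -0.01700
∂h/∂y = [20·(-1.23) − 65·(-0.34)] / -100 = +0.02500
|∇h| = √(-0.01700² + 0.02500²) = 0.03023

0.0302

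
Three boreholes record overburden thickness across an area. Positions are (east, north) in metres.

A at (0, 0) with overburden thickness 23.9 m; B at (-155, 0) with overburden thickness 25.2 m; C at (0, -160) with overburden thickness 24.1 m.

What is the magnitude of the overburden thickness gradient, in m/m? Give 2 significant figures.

0.0085 m/m

∂d/∂x = (25.2 − 23.9) / (-155 − 0) = -0.008387
∂d/∂y = (24.1 − 23.9) / (-160 − 0) = -0.001250
|∇f| = √(-0.008387² + -0.001250²) = 0.00848 m/m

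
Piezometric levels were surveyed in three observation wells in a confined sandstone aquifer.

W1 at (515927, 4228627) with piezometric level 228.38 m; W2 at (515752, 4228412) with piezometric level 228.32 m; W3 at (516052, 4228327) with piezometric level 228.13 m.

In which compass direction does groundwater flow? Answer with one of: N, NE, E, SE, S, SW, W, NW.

Three-point gradient (reference W1): Δ to W2 = (-175, -215, -0.06), Δ to W3 = (125, -300, -0.25).
∂h/∂x = -0.0004504, ∂h/∂y = +0.0006457 (det = 79375).
Flow = −∇h = (+0.0004504 east, -0.0006457 north), which points southeast.

SE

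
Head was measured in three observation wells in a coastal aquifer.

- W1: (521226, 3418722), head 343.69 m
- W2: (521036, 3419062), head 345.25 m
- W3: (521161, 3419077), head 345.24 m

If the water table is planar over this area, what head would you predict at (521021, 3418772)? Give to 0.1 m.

344.0 m

Three-point gradient (reference W1): Δ to W2 = (-190, 340, +1.56), Δ to W3 = (-65, 355, +1.55).
∂h/∂x = -0.0005910, ∂h/∂y = +0.004258 (det = -45350).
h(521021, 3418772) = 343.69 + (-0.0005910)·(-205) + (+0.004258)·(50) = 343.69 +0.121 +0.213 = 344.024 m.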